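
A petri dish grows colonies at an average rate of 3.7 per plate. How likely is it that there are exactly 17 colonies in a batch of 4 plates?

0.0824

Over the interval, μ = 3.7 × 4 = 14.8 (a batch of 4 plates = 4 plates).
P(N = 17) = e^(−μ) μ^17/17! = e^(−14.8) · 14.8^17/355687428096000 ≈ 0.0824.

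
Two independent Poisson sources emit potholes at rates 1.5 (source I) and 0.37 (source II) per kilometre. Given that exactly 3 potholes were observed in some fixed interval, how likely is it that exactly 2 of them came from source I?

0.3819

Given the total, each event is independently from source I with probability p = λ_I/(λ_I+λ_II) = 1.5/1.87 ≈ 0.8021.
So K ~ Binomial(3, 1.5/1.87): P(K = 2) = C(3,2) · (1.5/1.87)^2 · (0.37/1.87)^1 ≈ 0.3819.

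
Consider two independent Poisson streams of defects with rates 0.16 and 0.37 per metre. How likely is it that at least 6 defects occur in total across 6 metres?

0.1031

Independent Poisson processes superpose: combined rate λ = 0.16 + 0.37 = 0.53 per metre.
Over the interval, μ = 0.53 × 6 = 3.18 (6 metres).
P(N ≥ 6) = 1 − P(N ≤ 5) ≈ 0.1031.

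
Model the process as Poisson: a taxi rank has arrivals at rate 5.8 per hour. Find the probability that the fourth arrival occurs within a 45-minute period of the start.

Over the interval, μ = 5.8 × 0.75 = 4.35 (a 45-minute period = 0.75 hours).
The fourth arrival falls in the interval iff at least 4 events occur there: P(S_4 ≤ t) = P(N ≥ 4) = 1 − P(N ≤ 3) ≈ 0.6318.

0.6318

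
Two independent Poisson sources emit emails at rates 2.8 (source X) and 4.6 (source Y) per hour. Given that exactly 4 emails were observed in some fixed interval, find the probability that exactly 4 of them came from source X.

Given the total, each event is independently from source X with probability p = λ_X/(λ_X+λ_Y) = 2.8/7.4 ≈ 0.3784.
So K ~ Binomial(4, 2.8/7.4): P(K = 4) = C(4,4) · (2.8/7.4)^4 · (4.6/7.4)^0 ≈ 0.0205.

0.0205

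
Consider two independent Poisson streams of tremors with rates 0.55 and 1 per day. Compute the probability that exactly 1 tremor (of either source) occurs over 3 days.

Independent Poisson processes superpose: combined rate λ = 0.55 + 1 = 1.55 per day.
Over the interval, μ = 1.55 × 3 = 4.65 (3 days).
P(N = 1) = e^(−4.65) · 4.65^1/1! ≈ 0.0445.

0.0445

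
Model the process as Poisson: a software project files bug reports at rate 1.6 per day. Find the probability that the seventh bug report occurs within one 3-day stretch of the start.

Over the interval, μ = 1.6 × 3 = 4.8 (a 3-day stretch = 3 days).
The seventh arrival falls in the interval iff at least 7 events occur there: P(S_7 ≤ t) = P(N ≥ 7) = 1 − P(N ≤ 6) ≈ 0.2092.

0.2092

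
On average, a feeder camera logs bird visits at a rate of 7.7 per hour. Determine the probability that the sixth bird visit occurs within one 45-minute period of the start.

0.5175

Over the interval, μ = 7.7 × 0.75 = 5.775 (a 45-minute period = 0.75 hours).
The sixth arrival falls in the interval iff at least 6 events occur there: P(S_6 ≤ t) = P(N ≥ 6) = 1 − P(N ≤ 5) ≈ 0.5175.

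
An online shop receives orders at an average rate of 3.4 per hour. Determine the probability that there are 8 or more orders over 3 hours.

Over the interval, μ = 3.4 × 3 = 10.2 (3 hours).
P(N ≥ 8) = 1 − P(N ≤ 7) = 1 − Σ_{j=0}^{7} e^(−μ) μ^j/j! ≈ 0.7973.

0.7973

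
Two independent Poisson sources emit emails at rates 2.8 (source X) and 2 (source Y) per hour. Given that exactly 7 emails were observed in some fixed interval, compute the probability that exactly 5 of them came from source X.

0.2463

Given the total, each event is independently from source X with probability p = λ_X/(λ_X+λ_Y) = 2.8/4.8 ≈ 0.5833.
So K ~ Binomial(7, 2.8/4.8): P(K = 5) = C(7,5) · (2.8/4.8)^5 · (2/4.8)^2 ≈ 0.2463.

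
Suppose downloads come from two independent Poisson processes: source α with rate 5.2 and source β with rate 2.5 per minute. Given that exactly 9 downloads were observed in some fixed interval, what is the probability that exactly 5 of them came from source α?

0.1967

Given the total, each event is independently from source α with probability p = λ_α/(λ_α+λ_β) = 5.2/7.7 ≈ 0.6753.
So K ~ Binomial(9, 5.2/7.7): P(K = 5) = C(9,5) · (5.2/7.7)^5 · (2.5/7.7)^4 ≈ 0.1967.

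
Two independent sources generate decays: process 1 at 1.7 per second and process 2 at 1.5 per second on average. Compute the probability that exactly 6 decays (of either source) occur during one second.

Independent Poisson processes superpose: combined rate λ = 1.7 + 1.5 = 3.2 per second.
So μ = 3.2.
P(N = 6) = e^(−3.2) · 3.2^6/6! ≈ 0.0608.

0.0608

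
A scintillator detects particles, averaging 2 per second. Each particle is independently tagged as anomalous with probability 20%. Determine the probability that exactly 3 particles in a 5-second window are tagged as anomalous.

Thinning: the particles that are tagged as anomalous themselves form a Poisson process with rate 0.2 × 2 = 0.4 per second.
Over the interval, μ = 0.4 × 5 = 2 (a 5-second window = 5 seconds).
P(N = 3) = e^(−2) · 2^3/3! ≈ 0.1804.

0.1804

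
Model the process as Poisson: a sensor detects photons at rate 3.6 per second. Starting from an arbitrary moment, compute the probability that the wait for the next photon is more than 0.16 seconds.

0.5621

The wait for the next event is exponential with rate λ = 3.6 per second.
P(T > 0.16) = e^(−λt) = e^(−3.6 × 0.16) = e^(−0.576) ≈ 0.5621.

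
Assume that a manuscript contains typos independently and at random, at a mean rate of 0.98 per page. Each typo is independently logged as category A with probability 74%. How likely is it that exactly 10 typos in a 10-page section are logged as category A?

0.0786

Thinning: the typos that are logged as category A themselves form a Poisson process with rate 0.74 × 0.98 = 0.7252 per page.
Over the interval, μ = 0.7252 × 10 = 7.252 (a 10-page section = 10 pages).
P(N = 10) = e^(−7.252) · 7.252^10/10! ≈ 0.0786.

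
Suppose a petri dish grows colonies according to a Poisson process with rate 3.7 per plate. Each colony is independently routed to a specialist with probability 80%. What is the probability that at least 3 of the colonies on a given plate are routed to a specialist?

0.5678

Thinning: the colonies that are routed to a specialist themselves form a Poisson process with rate 0.8 × 3.7 = 2.96 per plate.
So μ = 2.96.
P(N ≥ 3) = 1 − P(N ≤ 2) ≈ 0.5678.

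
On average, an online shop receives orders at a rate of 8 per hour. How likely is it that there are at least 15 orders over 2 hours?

0.6325

Over the interval, μ = 8 × 2 = 16 (2 hours).
P(N ≥ 15) = 1 − P(N ≤ 14) = 1 − Σ_{j=0}^{14} e^(−μ) μ^j/j! ≈ 0.6325.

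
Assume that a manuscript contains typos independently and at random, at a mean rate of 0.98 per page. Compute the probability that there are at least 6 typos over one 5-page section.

Over the interval, μ = 0.98 × 5 = 4.9 (a 5-page section = 5 pages).
P(N ≥ 6) = 1 − P(N ≤ 5) = 1 − Σ_{j=0}^{5} e^(−μ) μ^j/j! ≈ 0.3665.

0.3665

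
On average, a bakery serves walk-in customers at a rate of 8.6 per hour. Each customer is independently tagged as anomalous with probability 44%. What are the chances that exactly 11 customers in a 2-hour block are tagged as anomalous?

0.0604

Thinning: the customers that are tagged as anomalous themselves form a Poisson process with rate 0.44 × 8.6 = 3.784 per hour.
Over the interval, μ = 3.784 × 2 = 7.568 (a 2-hour block = 2 hours).
P(N = 11) = e^(−7.568) · 7.568^11/11! ≈ 0.0604.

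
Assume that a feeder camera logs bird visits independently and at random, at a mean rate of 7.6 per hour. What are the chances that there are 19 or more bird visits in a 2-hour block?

0.1949

Over the interval, μ = 7.6 × 2 = 15.2 (a 2-hour block = 2 hours).
P(N ≥ 19) = 1 − P(N ≤ 18) = 1 − Σ_{j=0}^{18} e^(−μ) μ^j/j! ≈ 0.1949.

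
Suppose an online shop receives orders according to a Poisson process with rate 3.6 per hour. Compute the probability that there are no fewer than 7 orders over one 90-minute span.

0.2983

Over the interval, μ = 3.6 × 1.5 = 5.4 (a 90-minute span = 1.5 hours).
P(N ≥ 7) = 1 − P(N ≤ 6) = 1 − Σ_{j=0}^{6} e^(−μ) μ^j/j! ≈ 0.2983.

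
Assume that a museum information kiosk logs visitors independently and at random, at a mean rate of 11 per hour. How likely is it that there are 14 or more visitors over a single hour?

With mean μ = 11 per hour,
P(N ≥ 14) = 1 − P(N ≤ 13) = 1 − Σ_{j=0}^{13} e^(−μ) μ^j/j! ≈ 0.2187.

0.2187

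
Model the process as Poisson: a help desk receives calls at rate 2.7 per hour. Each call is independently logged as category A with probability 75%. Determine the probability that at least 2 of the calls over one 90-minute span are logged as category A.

Thinning: the calls that are logged as category A themselves form a Poisson process with rate 0.75 × 2.7 = 2.025 per hour.
Over the interval, μ = 2.025 × 1.5 = 3.0375 (a 90-minute span = 1.5 hours).
P(N ≥ 2) = 1 − P(N ≤ 1) ≈ 0.8064.

0.8064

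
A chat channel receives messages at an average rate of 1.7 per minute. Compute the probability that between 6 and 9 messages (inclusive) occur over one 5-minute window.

0.5034

Over the interval, μ = 1.7 × 5 = 8.5 (a 5-minute window = 5 minutes).
P(6 ≤ N ≤ 9) = Σ_{j=6}^{9} e^(−8.5) · 8.5^j/j! ≈ 0.5034.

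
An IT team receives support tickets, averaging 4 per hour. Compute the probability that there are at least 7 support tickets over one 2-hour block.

Over the interval, μ = 4 × 2 = 8 (a 2-hour block = 2 hours).
P(N ≥ 7) = 1 − P(N ≤ 6) = 1 − Σ_{j=0}^{6} e^(−μ) μ^j/j! ≈ 0.6866.

0.6866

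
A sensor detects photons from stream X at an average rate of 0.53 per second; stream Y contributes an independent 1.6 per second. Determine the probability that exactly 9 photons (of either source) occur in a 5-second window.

0.1151

Independent Poisson processes superpose: combined rate λ = 0.53 + 1.6 = 2.13 per second.
Over the interval, μ = 2.13 × 5 = 10.65 (a 5-second window = 5 seconds).
P(N = 9) = e^(−10.65) · 10.65^9/9! ≈ 0.1151.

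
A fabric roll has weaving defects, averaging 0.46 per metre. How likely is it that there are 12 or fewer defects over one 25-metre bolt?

Over the interval, μ = 0.46 × 25 = 11.5 (a 25-metre bolt = 25 metres).
P(N ≤ 12) = Σ_{j=0}^{12} e^(−μ) μ^j/j! ≈ 0.6329.

0.6329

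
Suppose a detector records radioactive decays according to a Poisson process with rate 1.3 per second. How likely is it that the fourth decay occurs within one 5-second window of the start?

Over the interval, μ = 1.3 × 5 = 6.5 (a 5-second window = 5 seconds).
The fourth arrival falls in the interval iff at least 4 events occur there: P(S_4 ≤ t) = P(N ≥ 4) = 1 − P(N ≤ 3) ≈ 0.8882.

0.8882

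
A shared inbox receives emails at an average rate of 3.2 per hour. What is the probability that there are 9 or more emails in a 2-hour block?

0.1967

Over the interval, μ = 3.2 × 2 = 6.4 (a 2-hour block = 2 hours).
P(N ≥ 9) = 1 − P(N ≤ 8) = 1 − Σ_{j=0}^{8} e^(−μ) μ^j/j! ≈ 0.1967.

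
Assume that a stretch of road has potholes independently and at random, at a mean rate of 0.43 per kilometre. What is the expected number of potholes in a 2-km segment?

E[N] = λt = 0.43 × 2 = 0.86 (a 2-km segment = 2 kilometres).

0.86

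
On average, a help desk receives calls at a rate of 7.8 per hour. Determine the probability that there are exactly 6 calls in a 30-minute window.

Over the interval, μ = 7.8 × 0.5 = 3.9 (a 30-minute window = 0.5 hours).
P(N = 6) = e^(−μ) μ^6/6! = e^(−3.9) · 3.9^6/720 ≈ 0.0989.

0.0989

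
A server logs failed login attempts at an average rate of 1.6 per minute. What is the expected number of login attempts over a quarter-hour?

E[N] = λt = 1.6 × 15 = 24 (a quarter-hour = 15 minutes).

24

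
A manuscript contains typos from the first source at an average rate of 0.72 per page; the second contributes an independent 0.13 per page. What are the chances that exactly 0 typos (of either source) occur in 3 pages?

Independent Poisson processes superpose: combined rate λ = 0.72 + 0.13 = 0.85 per page.
Over the interval, μ = 0.85 × 3 = 2.55 (3 pages).
P(N = 0) = e^(−2.55) · 2.55^0/0! ≈ 0.0781.

0.0781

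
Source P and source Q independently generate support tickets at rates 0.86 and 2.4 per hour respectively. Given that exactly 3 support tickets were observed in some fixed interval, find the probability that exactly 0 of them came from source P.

Given the total, each event is independently from source P with probability p = λ_P/(λ_P+λ_Q) = 0.86/3.26 ≈ 0.2638.
So K ~ Binomial(3, 0.86/3.26): P(K = 0) = C(3,0) · (0.86/3.26)^0 · (2.4/3.26)^3 ≈ 0.3990.

0.3990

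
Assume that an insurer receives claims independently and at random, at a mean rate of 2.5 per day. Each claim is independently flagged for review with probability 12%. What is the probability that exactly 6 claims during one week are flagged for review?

Thinning: the claims that are flagged for review themselves form a Poisson process with rate 0.12 × 2.5 = 0.3 per day.
Over the interval, μ = 0.3 × 7 = 2.1 (a week = 7 days).
P(N = 6) = e^(−2.1) · 2.1^6/6! ≈ 0.0146.

0.0146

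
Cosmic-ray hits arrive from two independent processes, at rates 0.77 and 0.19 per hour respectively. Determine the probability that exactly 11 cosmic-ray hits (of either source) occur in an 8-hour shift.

0.0635

Independent Poisson processes superpose: combined rate λ = 0.77 + 0.19 = 0.96 per hour.
Over the interval, μ = 0.96 × 8 = 7.68 (an 8-hour shift = 8 hours).
P(N = 11) = e^(−7.68) · 7.68^11/11! ≈ 0.0635.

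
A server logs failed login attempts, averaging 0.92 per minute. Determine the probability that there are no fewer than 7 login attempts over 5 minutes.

0.1820

Over the interval, μ = 0.92 × 5 = 4.6 (5 minutes).
P(N ≥ 7) = 1 − P(N ≤ 6) = 1 − Σ_{j=0}^{6} e^(−μ) μ^j/j! ≈ 0.1820.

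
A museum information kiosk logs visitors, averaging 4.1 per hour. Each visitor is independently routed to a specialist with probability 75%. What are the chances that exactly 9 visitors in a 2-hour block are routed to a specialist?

0.0740

Thinning: the visitors that are routed to a specialist themselves form a Poisson process with rate 0.75 × 4.1 = 3.075 per hour.
Over the interval, μ = 3.075 × 2 = 6.15 (a 2-hour block = 2 hours).
P(N = 9) = e^(−6.15) · 6.15^9/9! ≈ 0.0740.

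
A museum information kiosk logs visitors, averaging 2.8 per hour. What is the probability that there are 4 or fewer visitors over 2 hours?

0.3422

Over the interval, μ = 2.8 × 2 = 5.6 (2 hours).
P(N ≤ 4) = Σ_{j=0}^{4} e^(−μ) μ^j/j! ≈ 0.3422.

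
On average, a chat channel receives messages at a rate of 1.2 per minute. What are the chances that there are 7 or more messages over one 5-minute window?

Over the interval, μ = 1.2 × 5 = 6 (a 5-minute window = 5 minutes).
P(N ≥ 7) = 1 − P(N ≤ 6) = 1 − Σ_{j=0}^{6} e^(−μ) μ^j/j! ≈ 0.3937.

0.3937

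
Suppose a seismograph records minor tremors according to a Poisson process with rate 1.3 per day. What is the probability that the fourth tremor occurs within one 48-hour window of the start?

Over the interval, μ = 1.3 × 2 = 2.6 (a 48-hour window = 2 days).
The fourth arrival falls in the interval iff at least 4 events occur there: P(S_4 ≤ t) = P(N ≥ 4) = 1 − P(N ≤ 3) ≈ 0.2640.

0.2640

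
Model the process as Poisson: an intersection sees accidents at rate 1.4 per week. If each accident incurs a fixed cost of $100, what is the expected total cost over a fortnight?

$280

E[N] = 1.4 × 2 = 2.8 (a fortnight = 2 weeks); E[cost] = 2.8 × $100 = $280.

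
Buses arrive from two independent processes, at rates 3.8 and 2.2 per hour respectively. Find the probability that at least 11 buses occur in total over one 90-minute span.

0.2940

Independent Poisson processes superpose: combined rate λ = 3.8 + 2.2 = 6 per hour.
Over the interval, μ = 6 × 1.5 = 9 (a 90-minute span = 1.5 hours).
P(N ≥ 11) = 1 − P(N ≤ 10) ≈ 0.2940.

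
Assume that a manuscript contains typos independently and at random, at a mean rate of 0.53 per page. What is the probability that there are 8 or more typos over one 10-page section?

Over the interval, μ = 0.53 × 10 = 5.3 (a 10-page section = 10 pages).
P(N ≥ 8) = 1 − P(N ≤ 7) = 1 − Σ_{j=0}^{7} e^(−μ) μ^j/j! ≈ 0.1665.

0.1665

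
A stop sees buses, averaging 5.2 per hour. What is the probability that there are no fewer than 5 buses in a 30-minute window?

Over the interval, μ = 5.2 × 0.5 = 2.6 (a 30-minute window = 0.5 hours).
P(N ≥ 5) = 1 − P(N ≤ 4) = 1 − Σ_{j=0}^{4} e^(−μ) μ^j/j! ≈ 0.1226.

0.1226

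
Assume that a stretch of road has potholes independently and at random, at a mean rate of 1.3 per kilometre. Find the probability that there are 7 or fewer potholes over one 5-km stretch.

0.6728

Over the interval, μ = 1.3 × 5 = 6.5 (a 5-km stretch = 5 kilometres).
P(N ≤ 7) = Σ_{j=0}^{7} e^(−μ) μ^j/j! ≈ 0.6728.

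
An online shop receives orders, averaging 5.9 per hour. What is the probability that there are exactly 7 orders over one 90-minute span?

0.1210

Over the interval, μ = 5.9 × 1.5 = 8.85 (a 90-minute span = 1.5 hours).
P(N = 7) = e^(−μ) μ^7/7! = e^(−8.85) · 8.85^7/5040 ≈ 0.1210.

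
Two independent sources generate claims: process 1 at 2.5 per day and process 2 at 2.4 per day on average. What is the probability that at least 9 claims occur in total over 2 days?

0.6442

Independent Poisson processes superpose: combined rate λ = 2.5 + 2.4 = 4.9 per day.
Over the interval, μ = 4.9 × 2 = 9.8 (2 days).
P(N ≥ 9) = 1 − P(N ≤ 8) ≈ 0.6442.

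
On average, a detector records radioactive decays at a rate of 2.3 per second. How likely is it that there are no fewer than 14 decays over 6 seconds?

Over the interval, μ = 2.3 × 6 = 13.8 (6 seconds).
P(N ≥ 14) = 1 − P(N ≤ 13) = 1 − Σ_{j=0}^{13} e^(−μ) μ^j/j! ≈ 0.5142.

0.5142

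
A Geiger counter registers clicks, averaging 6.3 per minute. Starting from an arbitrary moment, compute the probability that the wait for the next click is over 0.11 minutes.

The wait for the next event is exponential with rate λ = 6.3 per minute.
P(T > 0.11) = e^(−λt) = e^(−6.3 × 0.11) = e^(−0.693) ≈ 0.5001.

0.5001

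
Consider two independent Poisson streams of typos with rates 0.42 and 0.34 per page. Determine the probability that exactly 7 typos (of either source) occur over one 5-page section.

0.0508

Independent Poisson processes superpose: combined rate λ = 0.42 + 0.34 = 0.76 per page.
Over the interval, μ = 0.76 × 5 = 3.8 (a 5-page section = 5 pages).
P(N = 7) = e^(−3.8) · 3.8^7/7! ≈ 0.0508.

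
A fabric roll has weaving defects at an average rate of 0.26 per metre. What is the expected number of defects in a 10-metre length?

2.6

E[N] = λt = 0.26 × 10 = 2.6 (a 10-metre length = 10 metres).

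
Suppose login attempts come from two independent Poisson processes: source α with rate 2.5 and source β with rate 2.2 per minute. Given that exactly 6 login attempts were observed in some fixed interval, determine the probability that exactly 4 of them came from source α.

Given the total, each event is independently from source α with probability p = λ_α/(λ_α+λ_β) = 2.5/4.7 ≈ 0.5319.
So K ~ Binomial(6, 2.5/4.7): P(K = 4) = C(6,4) · (2.5/4.7)^4 · (2.2/4.7)^2 ≈ 0.2631.

0.2631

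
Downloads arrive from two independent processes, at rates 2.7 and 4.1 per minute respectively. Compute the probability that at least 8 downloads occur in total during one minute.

Independent Poisson processes superpose: combined rate λ = 2.7 + 4.1 = 6.8 per minute.
So μ = 6.8.
P(N ≥ 8) = 1 − P(N ≤ 7) ≈ 0.3715.

0.3715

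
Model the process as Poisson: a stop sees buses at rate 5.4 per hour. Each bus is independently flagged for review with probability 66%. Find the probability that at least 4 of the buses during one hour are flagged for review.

Thinning: the buses that are flagged for review themselves form a Poisson process with rate 0.66 × 5.4 = 3.564 per hour.
So μ = 3.564.
P(N ≥ 4) = 1 − P(N ≤ 3) ≈ 0.4771.

0.4771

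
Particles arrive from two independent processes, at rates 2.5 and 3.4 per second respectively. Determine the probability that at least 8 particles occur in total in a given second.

0.2424

Independent Poisson processes superpose: combined rate λ = 2.5 + 3.4 = 5.9 per second.
So μ = 5.9.
P(N ≥ 8) = 1 − P(N ≤ 7) ≈ 0.2424.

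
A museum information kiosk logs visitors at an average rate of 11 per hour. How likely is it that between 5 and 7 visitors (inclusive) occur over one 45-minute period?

0.3325

Over the interval, μ = 11 × 0.75 = 8.25 (a 45-minute period = 0.75 hours).
P(5 ≤ N ≤ 7) = Σ_{j=5}^{7} e^(−8.25) · 8.25^j/j! ≈ 0.3325.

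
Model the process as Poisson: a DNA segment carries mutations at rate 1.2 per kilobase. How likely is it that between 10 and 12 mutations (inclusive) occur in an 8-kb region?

0.3190

Over the interval, μ = 1.2 × 8 = 9.6 (an 8-kb region = 8 kilobases).
P(10 ≤ N ≤ 12) = Σ_{j=10}^{12} e^(−9.6) · 9.6^j/j! ≈ 0.3190.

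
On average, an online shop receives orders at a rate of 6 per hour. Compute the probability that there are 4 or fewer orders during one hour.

With mean μ = 6 per hour,
P(N ≤ 4) = Σ_{j=0}^{4} e^(−μ) μ^j/j! ≈ 0.2851.

0.2851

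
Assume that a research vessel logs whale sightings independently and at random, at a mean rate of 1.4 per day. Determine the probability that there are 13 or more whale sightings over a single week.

Over the interval, μ = 1.4 × 7 = 9.8 (a week = 7 days).
P(N ≥ 13) = 1 − P(N ≤ 12) = 1 − Σ_{j=0}^{12} e^(−μ) μ^j/j! ≈ 0.1899.

0.1899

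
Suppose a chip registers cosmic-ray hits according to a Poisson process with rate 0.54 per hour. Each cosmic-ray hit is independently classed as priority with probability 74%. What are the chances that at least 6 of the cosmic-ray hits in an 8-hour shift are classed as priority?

Thinning: the cosmic-ray hits that are classed as priority themselves form a Poisson process with rate 0.74 × 0.54 = 0.3996 per hour.
Over the interval, μ = 0.3996 × 8 = 3.1968 (an 8-hour shift = 8 hours).
P(N ≥ 6) = 1 − P(N ≤ 5) ≈ 0.1050.

0.1050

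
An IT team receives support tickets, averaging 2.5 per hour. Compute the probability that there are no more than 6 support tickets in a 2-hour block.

0.7622

Over the interval, μ = 2.5 × 2 = 5 (a 2-hour block = 2 hours).
P(N ≤ 6) = Σ_{j=0}^{6} e^(−μ) μ^j/j! ≈ 0.7622.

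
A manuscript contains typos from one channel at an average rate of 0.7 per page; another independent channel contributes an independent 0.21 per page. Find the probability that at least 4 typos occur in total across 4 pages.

Independent Poisson processes superpose: combined rate λ = 0.7 + 0.21 = 0.91 per page.
Over the interval, μ = 0.91 × 4 = 3.64 (4 pages).
P(N ≥ 4) = 1 − P(N ≤ 3) ≈ 0.4933.

0.4933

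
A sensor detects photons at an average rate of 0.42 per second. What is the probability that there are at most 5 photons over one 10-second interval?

Over the interval, μ = 0.42 × 10 = 4.2 (a 10-second interval = 10 seconds).
P(N ≤ 5) = Σ_{j=0}^{5} e^(−μ) μ^j/j! ≈ 0.7531.

0.7531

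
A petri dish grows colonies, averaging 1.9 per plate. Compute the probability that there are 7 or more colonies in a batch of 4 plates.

Over the interval, μ = 1.9 × 4 = 7.6 (a batch of 4 plates = 4 plates).
P(N ≥ 7) = 1 − P(N ≤ 6) = 1 − Σ_{j=0}^{6} e^(−μ) μ^j/j! ≈ 0.6354.

0.6354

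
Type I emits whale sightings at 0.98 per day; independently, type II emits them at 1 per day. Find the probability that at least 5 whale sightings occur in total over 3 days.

0.7068

Independent Poisson processes superpose: combined rate λ = 0.98 + 1 = 1.98 per day.
Over the interval, μ = 1.98 × 3 = 5.94 (3 days).
P(N ≥ 5) = 1 − P(N ≤ 4) ≈ 0.7068.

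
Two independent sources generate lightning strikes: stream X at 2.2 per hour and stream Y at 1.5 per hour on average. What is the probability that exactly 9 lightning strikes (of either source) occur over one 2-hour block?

0.1121

Independent Poisson processes superpose: combined rate λ = 2.2 + 1.5 = 3.7 per hour.
Over the interval, μ = 3.7 × 2 = 7.4 (a 2-hour block = 2 hours).
P(N = 9) = e^(−7.4) · 7.4^9/9! ≈ 0.1121.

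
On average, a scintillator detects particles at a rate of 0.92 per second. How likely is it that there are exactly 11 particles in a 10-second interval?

0.1012

Over the interval, μ = 0.92 × 10 = 9.2 (a 10-second interval = 10 seconds).
P(N = 11) = e^(−μ) μ^11/11! = e^(−9.2) · 9.2^11/39916800 ≈ 0.1012.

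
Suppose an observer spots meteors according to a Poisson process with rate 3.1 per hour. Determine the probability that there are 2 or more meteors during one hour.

0.8153

With mean μ = 3.1 per hour,
P(N ≥ 2) = 1 − P(N ≤ 1) = 1 − Σ_{j=0}^{1} e^(−μ) μ^j/j! ≈ 0.8153.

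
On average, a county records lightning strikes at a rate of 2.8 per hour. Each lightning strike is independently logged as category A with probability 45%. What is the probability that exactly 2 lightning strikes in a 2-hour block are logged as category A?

0.2555

Thinning: the lightning strikes that are logged as category A themselves form a Poisson process with rate 0.45 × 2.8 = 1.26 per hour.
Over the interval, μ = 1.26 × 2 = 2.52 (a 2-hour block = 2 hours).
P(N = 2) = e^(−2.52) · 2.52^2/2! ≈ 0.2555.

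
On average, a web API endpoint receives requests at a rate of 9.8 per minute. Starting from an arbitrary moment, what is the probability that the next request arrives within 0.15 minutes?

Inter-arrival times are exponential with rate λ = 9.8 per minute.
P(T ≤ 0.15) = 1 − e^(−λt) = 1 − e^(−9.8 × 0.15) = 1 − e^(−1.47) ≈ 0.7701.

0.7701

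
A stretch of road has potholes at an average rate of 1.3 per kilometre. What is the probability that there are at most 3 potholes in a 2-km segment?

0.7360

Over the interval, μ = 1.3 × 2 = 2.6 (a 2-km segment = 2 kilometres).
P(N ≤ 3) = Σ_{j=0}^{3} e^(−μ) μ^j/j! ≈ 0.7360.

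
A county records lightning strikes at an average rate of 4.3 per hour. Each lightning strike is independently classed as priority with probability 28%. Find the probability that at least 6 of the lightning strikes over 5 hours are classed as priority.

Thinning: the lightning strikes that are classed as priority themselves form a Poisson process with rate 0.28 × 4.3 = 1.204 per hour.
Over the interval, μ = 1.204 × 5 = 6.02 (5 hours).
P(N ≥ 6) = 1 − P(N ≤ 5) ≈ 0.5575.

0.5575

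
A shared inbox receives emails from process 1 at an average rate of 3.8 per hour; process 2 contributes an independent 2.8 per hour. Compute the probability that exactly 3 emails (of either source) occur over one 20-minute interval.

Independent Poisson processes superpose: combined rate λ = 3.8 + 2.8 = 6.6 per hour.
Over the interval, μ = 6.6 × 1/3 = 2.2 (a 20-minute interval = 1/3 hours).
P(N = 3) = e^(−2.2) · 2.2^3/3! ≈ 0.1966.

0.1966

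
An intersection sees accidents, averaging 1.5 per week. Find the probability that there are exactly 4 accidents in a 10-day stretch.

Over the interval, μ = 1.5 × 10/7 ≈ 2.14286 (a 10-day stretch = 10/7 weeks).
P(N = 4) = e^(−μ) μ^4/4! = e^(−2.14286) · 2.14286^4/24 ≈ 0.1031.

0.1031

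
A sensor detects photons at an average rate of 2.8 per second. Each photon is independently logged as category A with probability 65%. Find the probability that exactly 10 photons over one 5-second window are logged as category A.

0.1198

Thinning: the photons that are logged as category A themselves form a Poisson process with rate 0.65 × 2.8 = 1.82 per second.
Over the interval, μ = 1.82 × 5 = 9.1 (a 5-second window = 5 seconds).
P(N = 10) = e^(−9.1) · 9.1^10/10! ≈ 0.1198.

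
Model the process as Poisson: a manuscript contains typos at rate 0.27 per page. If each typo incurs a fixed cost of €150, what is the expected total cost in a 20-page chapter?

€810

E[N] = 0.27 × 20 = 5.4 (a 20-page chapter = 20 pages); E[cost] = 5.4 × €150 = €810.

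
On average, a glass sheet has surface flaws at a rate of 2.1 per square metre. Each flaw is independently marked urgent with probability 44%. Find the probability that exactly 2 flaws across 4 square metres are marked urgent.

0.1695

Thinning: the flaws that are marked urgent themselves form a Poisson process with rate 0.44 × 2.1 = 0.924 per square metre.
Over the interval, μ = 0.924 × 4 = 3.696 (4 square metres).
P(N = 2) = e^(−3.696) · 3.696^2/2! ≈ 0.1695.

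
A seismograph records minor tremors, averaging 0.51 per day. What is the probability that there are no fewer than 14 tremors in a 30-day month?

Over the interval, μ = 0.51 × 30 = 15.3 (a 30-day month = 30 days).
P(N ≥ 14) = 1 − P(N ≤ 13) = 1 − Σ_{j=0}^{13} e^(−μ) μ^j/j! ≈ 0.6649.

0.6649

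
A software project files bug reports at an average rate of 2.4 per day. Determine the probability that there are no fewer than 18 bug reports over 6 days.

Over the interval, μ = 2.4 × 6 = 14.4 (6 days).
P(N ≥ 18) = 1 − P(N ≤ 17) = 1 − Σ_{j=0}^{17} e^(−μ) μ^j/j! ≈ 0.2025.

0.2025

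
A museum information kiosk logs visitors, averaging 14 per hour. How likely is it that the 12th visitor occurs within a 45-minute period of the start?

0.3613

Over the interval, μ = 14 × 0.75 = 10.5 (a 45-minute period = 0.75 hours).
The 12th arrival falls in the interval iff at least 12 events occur there: P(S_12 ≤ t) = P(N ≥ 12) = 1 − P(N ≤ 11) ≈ 0.3613.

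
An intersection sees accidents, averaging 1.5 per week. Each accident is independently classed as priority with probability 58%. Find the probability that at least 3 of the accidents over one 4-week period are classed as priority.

0.6754

Thinning: the accidents that are classed as priority themselves form a Poisson process with rate 0.58 × 1.5 = 0.87 per week.
Over the interval, μ = 0.87 × 4 = 3.48 (a 4-week period = 4 weeks).
P(N ≥ 3) = 1 − P(N ≤ 2) ≈ 0.6754.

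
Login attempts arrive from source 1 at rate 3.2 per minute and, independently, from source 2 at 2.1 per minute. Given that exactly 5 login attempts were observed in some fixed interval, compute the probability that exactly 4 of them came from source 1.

Given the total, each event is independently from source 1 with probability p = λ_1/(λ_1+λ_2) = 3.2/5.3 ≈ 0.6038.
So K ~ Binomial(5, 3.2/5.3): P(K = 4) = C(5,4) · (3.2/5.3)^4 · (2.1/5.3)^1 ≈ 0.2633.

0.2633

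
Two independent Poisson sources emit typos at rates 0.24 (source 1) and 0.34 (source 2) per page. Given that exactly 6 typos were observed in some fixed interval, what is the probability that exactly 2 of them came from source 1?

Given the total, each event is independently from source 1 with probability p = λ_1/(λ_1+λ_2) = 0.24/0.58 ≈ 0.4138.
So K ~ Binomial(6, 0.24/0.58): P(K = 2) = C(6,2) · (0.24/0.58)^2 · (0.34/0.58)^4 ≈ 0.3033.

0.3033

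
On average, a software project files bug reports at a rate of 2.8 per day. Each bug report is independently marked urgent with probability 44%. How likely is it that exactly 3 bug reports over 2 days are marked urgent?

Thinning: the bug reports that are marked urgent themselves form a Poisson process with rate 0.44 × 2.8 = 1.232 per day.
Over the interval, μ = 1.232 × 2 = 2.464 (2 days).
P(N = 3) = e^(−2.464) · 2.464^3/3! ≈ 0.2122.

0.2122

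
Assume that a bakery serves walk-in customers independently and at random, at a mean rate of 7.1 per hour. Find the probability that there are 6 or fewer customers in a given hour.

0.4349

With mean μ = 7.1 per hour,
P(N ≤ 6) = Σ_{j=0}^{6} e^(−μ) μ^j/j! ≈ 0.4349.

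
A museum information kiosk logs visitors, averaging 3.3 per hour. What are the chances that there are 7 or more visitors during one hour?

With mean μ = 3.3 per hour,
P(N ≥ 7) = 1 − P(N ≤ 6) = 1 − Σ_{j=0}^{6} e^(−μ) μ^j/j! ≈ 0.0510.

0.0510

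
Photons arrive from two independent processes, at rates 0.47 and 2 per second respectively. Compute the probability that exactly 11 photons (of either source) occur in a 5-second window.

Independent Poisson processes superpose: combined rate λ = 0.47 + 2 = 2.47 per second.
Over the interval, μ = 2.47 × 5 = 12.35 (a 5-second window = 5 seconds).
P(N = 11) = e^(−12.35) · 12.35^11/11! ≈ 0.1106.

0.1106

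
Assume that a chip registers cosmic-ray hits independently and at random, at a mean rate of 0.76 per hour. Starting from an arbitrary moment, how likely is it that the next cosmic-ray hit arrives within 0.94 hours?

Inter-arrival times are exponential with rate λ = 0.76 per hour.
P(T ≤ 0.94) = 1 − e^(−λt) = 1 − e^(−0.76 × 0.94) = 1 − e^(−0.7144) ≈ 0.5105.

0.5105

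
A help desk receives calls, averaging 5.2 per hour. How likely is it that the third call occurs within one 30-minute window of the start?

Over the interval, μ = 5.2 × 0.5 = 2.6 (a 30-minute window = 0.5 hours).
The third arrival falls in the interval iff at least 3 events occur there: P(S_3 ≤ t) = P(N ≥ 3) = 1 − P(N ≤ 2) ≈ 0.4816.

0.4816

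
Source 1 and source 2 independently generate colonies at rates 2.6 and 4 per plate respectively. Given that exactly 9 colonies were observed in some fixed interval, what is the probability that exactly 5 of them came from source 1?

Given the total, each event is independently from source 1 with probability p = λ_1/(λ_1+λ_2) = 2.6/6.6 ≈ 0.3939.
So K ~ Binomial(9, 2.6/6.6): P(K = 5) = C(9,5) · (2.6/6.6)^5 · (4/6.6)^4 ≈ 0.1613.

0.1613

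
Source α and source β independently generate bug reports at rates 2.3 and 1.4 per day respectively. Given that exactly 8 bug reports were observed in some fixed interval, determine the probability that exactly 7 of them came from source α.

0.1086

Given the total, each event is independently from source α with probability p = λ_α/(λ_α+λ_β) = 2.3/3.7 ≈ 0.6216.
So K ~ Binomial(8, 2.3/3.7): P(K = 7) = C(8,7) · (2.3/3.7)^7 · (1.4/3.7)^1 ≈ 0.1086.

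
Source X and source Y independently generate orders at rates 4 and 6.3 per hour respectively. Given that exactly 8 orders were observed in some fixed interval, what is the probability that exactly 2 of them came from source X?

Given the total, each event is independently from source X with probability p = λ_X/(λ_X+λ_Y) = 4/10.3 ≈ 0.3883.
So K ~ Binomial(8, 4/10.3): P(K = 2) = C(8,2) · (4/10.3)^2 · (6.3/10.3)^6 ≈ 0.2211.

0.2211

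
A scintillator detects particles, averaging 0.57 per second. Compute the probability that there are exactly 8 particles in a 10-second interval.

0.0925

Over the interval, μ = 0.57 × 10 = 5.7 (a 10-second interval = 10 seconds).
P(N = 8) = e^(−μ) μ^8/8! = e^(−5.7) · 5.7^8/40320 ≈ 0.0925.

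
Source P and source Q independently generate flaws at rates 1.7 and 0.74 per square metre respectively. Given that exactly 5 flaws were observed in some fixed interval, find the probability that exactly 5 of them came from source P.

Given the total, each event is independently from source P with probability p = λ_P/(λ_P+λ_Q) = 1.7/2.44 ≈ 0.6967.
So K ~ Binomial(5, 1.7/2.44): P(K = 5) = C(5,5) · (1.7/2.44)^5 · (0.74/2.44)^0 ≈ 0.1642.

0.1642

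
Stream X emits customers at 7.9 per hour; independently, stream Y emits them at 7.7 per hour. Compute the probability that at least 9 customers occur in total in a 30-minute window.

Independent Poisson processes superpose: combined rate λ = 7.9 + 7.7 = 15.6 per hour.
Over the interval, μ = 15.6 × 0.5 = 7.8 (a 30-minute window = 0.5 hours).
P(N ≥ 9) = 1 − P(N ≤ 8) ≈ 0.3796.

0.3796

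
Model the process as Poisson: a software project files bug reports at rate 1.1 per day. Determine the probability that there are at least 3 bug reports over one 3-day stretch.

0.6406

Over the interval, μ = 1.1 × 3 = 3.3 (a 3-day stretch = 3 days).
P(N ≥ 3) = 1 − P(N ≤ 2) = 1 − Σ_{j=0}^{2} e^(−μ) μ^j/j! ≈ 0.6406.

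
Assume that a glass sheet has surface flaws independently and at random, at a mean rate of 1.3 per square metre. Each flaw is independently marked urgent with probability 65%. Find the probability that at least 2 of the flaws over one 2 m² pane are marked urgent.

0.5036

Thinning: the flaws that are marked urgent themselves form a Poisson process with rate 0.65 × 1.3 = 0.845 per square metre.
Over the interval, μ = 0.845 × 2 = 1.69 (a 2 m² pane = 2 square metres).
P(N ≥ 2) = 1 − P(N ≤ 1) ≈ 0.5036.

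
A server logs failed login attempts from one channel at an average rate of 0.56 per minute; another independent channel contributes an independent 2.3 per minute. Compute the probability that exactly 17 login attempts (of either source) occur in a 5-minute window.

0.0757

Independent Poisson processes superpose: combined rate λ = 0.56 + 2.3 = 2.86 per minute.
Over the interval, μ = 2.86 × 5 = 14.3 (a 5-minute window = 5 minutes).
P(N = 17) = e^(−14.3) · 14.3^17/17! ≈ 0.0757.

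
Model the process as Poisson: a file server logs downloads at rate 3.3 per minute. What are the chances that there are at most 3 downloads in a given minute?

With mean μ = 3.3 per minute,
P(N ≤ 3) = Σ_{j=0}^{3} e^(−μ) μ^j/j! ≈ 0.5803.

0.5803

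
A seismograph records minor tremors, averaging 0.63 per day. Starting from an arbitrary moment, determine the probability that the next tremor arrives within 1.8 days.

0.6783

Inter-arrival times are exponential with rate λ = 0.63 per day.
P(T ≤ 1.8) = 1 − e^(−λt) = 1 − e^(−0.63 × 1.8) = 1 − e^(−1.134) ≈ 0.6783.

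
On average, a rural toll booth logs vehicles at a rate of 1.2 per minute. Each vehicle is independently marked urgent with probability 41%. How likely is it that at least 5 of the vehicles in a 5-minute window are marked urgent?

Thinning: the vehicles that are marked urgent themselves form a Poisson process with rate 0.41 × 1.2 = 0.492 per minute.
Over the interval, μ = 0.492 × 5 = 2.46 (a 5-minute window = 5 minutes).
P(N ≥ 5) = 1 − P(N ≤ 4) ≈ 0.1035.

0.1035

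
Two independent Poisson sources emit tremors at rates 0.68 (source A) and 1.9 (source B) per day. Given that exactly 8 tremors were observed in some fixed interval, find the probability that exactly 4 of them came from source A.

Given the total, each event is independently from source A with probability p = λ_A/(λ_A+λ_B) = 0.68/2.58 ≈ 0.2636.
So K ~ Binomial(8, 0.68/2.58): P(K = 4) = C(8,4) · (0.68/2.58)^4 · (1.9/2.58)^4 ≈ 0.0994.

0.0994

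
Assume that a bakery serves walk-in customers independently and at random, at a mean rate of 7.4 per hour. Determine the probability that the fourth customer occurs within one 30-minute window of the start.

0.5058

Over the interval, μ = 7.4 × 0.5 = 3.7 (a 30-minute window = 0.5 hours).
The fourth arrival falls in the interval iff at least 4 events occur there: P(S_4 ≤ t) = P(N ≥ 4) = 1 − P(N ≤ 3) ≈ 0.5058.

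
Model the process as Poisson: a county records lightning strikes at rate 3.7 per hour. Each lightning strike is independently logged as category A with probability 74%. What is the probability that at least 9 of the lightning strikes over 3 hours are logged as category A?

Thinning: the lightning strikes that are logged as category A themselves form a Poisson process with rate 0.74 × 3.7 = 2.738 per hour.
Over the interval, μ = 2.738 × 3 = 8.214 (3 hours).
P(N ≥ 9) = 1 − P(N ≤ 8) ≈ 0.4373.

0.4373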